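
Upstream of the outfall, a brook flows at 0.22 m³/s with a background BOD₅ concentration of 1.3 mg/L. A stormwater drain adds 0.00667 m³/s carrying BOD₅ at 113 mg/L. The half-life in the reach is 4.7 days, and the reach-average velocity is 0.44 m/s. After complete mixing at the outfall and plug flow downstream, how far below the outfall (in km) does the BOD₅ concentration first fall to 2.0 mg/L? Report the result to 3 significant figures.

214 km

Mixed concentration C = ΣQC/ΣQ = (0.2200·1.300 + 0.006670·113.0) / 0.2267 = 1.040/0.2267 = 4.587 mg/L.
Half-life 4.7 d → k = ln 2 / 4.7 = 0.1475 d⁻¹.
Set 4.587·exp(−k·t) = 2.0 → t = ln(4.587/2.0)/k = 486300 s = 135.1 h.
Distance = v·t = 0.44·486300 = 214000 m = 214.0 km.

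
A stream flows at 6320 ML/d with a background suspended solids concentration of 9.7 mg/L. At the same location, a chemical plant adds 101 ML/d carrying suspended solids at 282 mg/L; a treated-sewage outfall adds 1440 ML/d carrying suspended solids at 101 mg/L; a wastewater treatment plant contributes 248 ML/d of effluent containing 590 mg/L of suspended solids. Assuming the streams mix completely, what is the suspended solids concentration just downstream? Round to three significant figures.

Conservation of mass: C = (6320·9.700 + 101.0·282.0 + 1440·101.0 + 248.0·590.0) / 8109 = 381500/8109 = 47.05 mg/L.

47.1 mg/L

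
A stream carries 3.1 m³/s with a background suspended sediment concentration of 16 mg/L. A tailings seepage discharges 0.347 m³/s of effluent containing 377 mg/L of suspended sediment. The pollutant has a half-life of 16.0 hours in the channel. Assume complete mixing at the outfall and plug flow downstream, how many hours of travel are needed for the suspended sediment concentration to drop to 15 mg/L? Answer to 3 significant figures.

After mixing, C = (3.100·16.00 + 0.3470·377.0) / 3.447 = 180.4/3.447 = 52.34 mg/L.
Half-life 16.0 h → k = ln 2 / 16.0 = 0.04332 h⁻¹ = 1.040 d⁻¹.
52.34·exp(−k·t) = 15 → t = ln(52.34/15)/k = 103900 s = 28.85 h.

28.8 h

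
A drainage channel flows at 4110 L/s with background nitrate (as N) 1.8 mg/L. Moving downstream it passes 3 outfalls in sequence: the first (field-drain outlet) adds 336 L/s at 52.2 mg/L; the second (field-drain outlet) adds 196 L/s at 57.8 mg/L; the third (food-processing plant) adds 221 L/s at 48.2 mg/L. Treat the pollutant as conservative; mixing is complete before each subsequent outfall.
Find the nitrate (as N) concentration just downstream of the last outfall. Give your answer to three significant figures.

9.65 mg/L

Outfall 1: combined Q = 4446 L/s; C = (4110·1.800 + 336.0·52.20)/4446 = 5.609 mg/L.
Outfall 2: combined Q = 4642 L/s; C = (4446·5.609 + 196.0·57.80)/4642 = 7.813 mg/L.
Outfall 3: combined Q = 4863 L/s; C = (4642·7.813 + 221.0·48.20)/4863 = 9.648 mg/L.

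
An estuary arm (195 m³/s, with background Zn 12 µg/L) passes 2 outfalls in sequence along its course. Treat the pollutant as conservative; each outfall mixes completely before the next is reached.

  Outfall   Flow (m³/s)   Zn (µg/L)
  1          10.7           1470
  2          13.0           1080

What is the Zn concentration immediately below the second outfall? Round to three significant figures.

Outfall 1: combined Q = 205.7 m³/s; C = (195.0·12.00 + 10.70·1470)/205.7 = 87.84 µg/L.
Outfall 2: combined Q = 218.7 m³/s; C = (205.7·87.84 + 13.00·1080)/218.7 = 146.8 µg/L.

147 µg/L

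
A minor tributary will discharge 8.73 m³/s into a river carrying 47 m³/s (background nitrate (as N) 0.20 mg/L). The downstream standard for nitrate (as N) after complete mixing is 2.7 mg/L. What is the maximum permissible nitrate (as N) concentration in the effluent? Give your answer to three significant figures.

16.2 mg/L

At the limit, (Qr·Cr + Qe·Cₑ)/(Qr + Qe) = 2.7:
Cₑ = (55.73·2.7 − 47.00·0.2000) / 8.730 = 16.16 mg/L.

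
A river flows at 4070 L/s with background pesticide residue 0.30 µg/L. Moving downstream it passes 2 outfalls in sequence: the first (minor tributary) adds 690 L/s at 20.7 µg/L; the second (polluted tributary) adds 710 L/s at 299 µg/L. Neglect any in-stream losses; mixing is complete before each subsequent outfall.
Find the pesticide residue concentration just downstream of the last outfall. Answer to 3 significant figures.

After outfall 1: Q = 4070 + 690.0 = 4760 L/s; C = (4070·0.3000 + 690.0·20.70)/4760 = 3.257 µg/L.
After outfall 2: Q = 4760 + 710.0 = 5470 L/s; C = (4760·3.257 + 710.0·299.0)/5470 = 41.64 µg/L.

41.6 µg/L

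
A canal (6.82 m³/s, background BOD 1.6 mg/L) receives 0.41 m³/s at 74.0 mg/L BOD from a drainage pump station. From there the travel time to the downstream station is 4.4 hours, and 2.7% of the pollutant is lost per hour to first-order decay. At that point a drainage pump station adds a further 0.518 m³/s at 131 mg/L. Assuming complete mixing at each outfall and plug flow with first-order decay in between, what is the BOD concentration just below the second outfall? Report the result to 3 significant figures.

Conservation of mass: C = (6.820·1.600 + 0.4100·74.00) / 7.230 = 41.25/7.230 = 5.706 mg/L; combined flow 7.230 m³/s.
2.7%/h lost → k = −ln(1 − 0.027) = 0.02737 h⁻¹.
First-order decay: C = 5.706·exp(−k·t) = 5.706·0.8865 = 5.058 mg/L.
Second outfall: C = (7.230·5.058 + 0.5180·131.0)/7.748 = 13.48 mg/L.

13.5 mg/L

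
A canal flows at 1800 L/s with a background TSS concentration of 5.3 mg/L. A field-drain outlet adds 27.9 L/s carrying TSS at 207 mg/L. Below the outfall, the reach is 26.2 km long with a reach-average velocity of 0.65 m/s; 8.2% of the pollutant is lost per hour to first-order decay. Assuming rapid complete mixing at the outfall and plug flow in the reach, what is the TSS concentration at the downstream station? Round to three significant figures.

Conservation of mass: C = (1800·5.300 + 27.90·207.0) / 1828 = 15320/1828 = 8.379 mg/L.
Travel time t = 26.2·1000 / 0.65 = 40310 s = 11.20 h.
8.2%/h lost → k = −ln(1 − 0.082) = 0.08556 h⁻¹.
First-order decay: C = 8.379·exp(−k·t) = 8.379·0.3837 = 3.215 mg/L.

3.21 mg/L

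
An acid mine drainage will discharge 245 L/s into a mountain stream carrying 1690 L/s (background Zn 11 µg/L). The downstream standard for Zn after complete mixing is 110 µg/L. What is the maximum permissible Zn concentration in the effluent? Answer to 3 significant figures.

793 µg/L

At the limit, (Qr·Cr + Qe·Cₑ)/(Qr + Qe) = 110:
Cₑ = (1935·110 − 1690·11.00) / 245.0 = 792.9 µg/L.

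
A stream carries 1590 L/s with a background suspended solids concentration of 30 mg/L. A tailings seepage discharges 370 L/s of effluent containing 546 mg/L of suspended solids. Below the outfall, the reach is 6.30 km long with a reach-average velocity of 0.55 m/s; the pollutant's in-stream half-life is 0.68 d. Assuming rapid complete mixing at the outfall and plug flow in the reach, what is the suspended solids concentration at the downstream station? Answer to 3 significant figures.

111 mg/L

After mixing, C = (1590·30.00 + 370.0·546.0) / 1960 = 249700/1960 = 127.4 mg/L.
Travel time t = 6.30·1000 / 0.55 = 11450 s = 3.182 h.
Half-life 0.68 d → k = ln 2 / 0.68 = 1.019 d⁻¹.
First-order decay: C = 127.4·exp(−k·t) = 127.4·0.8736 = 111.3 mg/L.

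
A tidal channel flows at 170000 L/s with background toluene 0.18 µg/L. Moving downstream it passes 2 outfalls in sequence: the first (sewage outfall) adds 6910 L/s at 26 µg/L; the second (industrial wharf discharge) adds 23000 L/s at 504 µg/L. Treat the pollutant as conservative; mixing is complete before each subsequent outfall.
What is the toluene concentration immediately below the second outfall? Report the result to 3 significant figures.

59.0 µg/L

Outfall 1: combined Q = 176900 L/s; C = (170000·0.1800 + 6910·26.00)/176900 = 1.189 µg/L.
Outfall 2: combined Q = 199900 L/s; C = (176900·1.189 + 23000·504.0)/199900 = 59.04 µg/L.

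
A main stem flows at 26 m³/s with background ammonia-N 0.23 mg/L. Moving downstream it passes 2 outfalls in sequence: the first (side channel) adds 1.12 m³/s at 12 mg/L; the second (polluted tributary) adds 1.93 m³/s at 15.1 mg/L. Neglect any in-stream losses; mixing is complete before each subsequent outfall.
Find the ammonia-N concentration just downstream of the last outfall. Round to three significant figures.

1.67 mg/L

Outfall 1: combined Q = 27.12 m³/s; C = (26.00·0.2300 + 1.120·12.00)/27.12 = 0.7161 mg/L.
Outfall 2: combined Q = 29.05 m³/s; C = (27.12·0.7161 + 1.930·15.10)/29.05 = 1.672 mg/L.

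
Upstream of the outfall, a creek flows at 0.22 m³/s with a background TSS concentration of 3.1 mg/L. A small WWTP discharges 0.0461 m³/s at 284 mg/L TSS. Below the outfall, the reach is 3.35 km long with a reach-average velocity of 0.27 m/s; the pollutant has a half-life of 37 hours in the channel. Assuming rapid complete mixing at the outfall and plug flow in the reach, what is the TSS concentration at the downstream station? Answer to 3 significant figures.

48.5 mg/L

Mixed concentration C = ΣQC/ΣQ = (0.2200·3.100 + 0.04610·284.0) / 0.2661 = 13.77/0.2661 = 51.76 mg/L.
Travel time t = 3.35·1000 / 0.27 = 12410 s = 3.447 h.
Half-life 37 h → k = ln 2 / 37 = 0.01873 h⁻¹ = 0.4496 d⁻¹.
Decay over the reach: 51.76·exp(−kt) = 51.76·0.9375 = 48.53 mg/L.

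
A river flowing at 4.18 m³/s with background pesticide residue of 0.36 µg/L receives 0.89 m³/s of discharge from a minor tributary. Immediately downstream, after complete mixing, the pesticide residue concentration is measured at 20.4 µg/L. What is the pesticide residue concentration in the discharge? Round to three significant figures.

115 µg/L

Mass balance: 4.180·0.3600 + 0.8900·Cₑ = 5.070·20.40
→ Cₑ = (5.070·20.40 − 4.180·0.3600) / 0.8900 = 114.5 µg/L.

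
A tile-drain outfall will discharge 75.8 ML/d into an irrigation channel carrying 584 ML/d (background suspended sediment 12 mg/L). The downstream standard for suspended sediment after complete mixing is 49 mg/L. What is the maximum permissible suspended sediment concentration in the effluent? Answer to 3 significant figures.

At the limit, (Qr·Cr + Qe·Cₑ)/(Qr + Qe) = 49:
Cₑ = (659.8·49 − 584.0·12.00) / 75.80 = 334.1 mg/L.

334 mg/L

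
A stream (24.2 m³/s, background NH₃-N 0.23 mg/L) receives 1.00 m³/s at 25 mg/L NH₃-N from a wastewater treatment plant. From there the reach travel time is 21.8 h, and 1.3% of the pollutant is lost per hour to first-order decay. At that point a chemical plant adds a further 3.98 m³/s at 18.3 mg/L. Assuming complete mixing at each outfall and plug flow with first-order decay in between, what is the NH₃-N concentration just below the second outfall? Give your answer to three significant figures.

Conservation of mass: C = (24.20·0.2300 + 1.000·25.00) / 25.20 = 30.57/25.20 = 1.213 mg/L; combined flow 25.20 m³/s.
1.3%/h lost → k = −ln(1 − 0.013) = 0.01309 h⁻¹.
Applying C = C₀e^(−kt): 1.213 × 0.7518 = 0.9119 mg/L.
Second outfall: C = (25.20·0.9119 + 3.980·18.30)/29.18 = 3.284 mg/L.

3.28 mg/L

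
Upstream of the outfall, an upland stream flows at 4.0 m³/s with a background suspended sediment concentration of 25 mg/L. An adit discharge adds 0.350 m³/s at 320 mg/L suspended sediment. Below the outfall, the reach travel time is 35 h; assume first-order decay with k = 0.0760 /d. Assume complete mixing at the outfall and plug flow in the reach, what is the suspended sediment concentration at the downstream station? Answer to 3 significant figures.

Mixed concentration C = ΣQC/ΣQ = (4.000·25.00 + 0.3500·320.0) / 4.350 = 212.0/4.350 = 48.74 mg/L.
After decay, C = 48.74 × e^(−kt) = 48.74 × 0.8951 = 43.62 mg/L.

43.6 mg/L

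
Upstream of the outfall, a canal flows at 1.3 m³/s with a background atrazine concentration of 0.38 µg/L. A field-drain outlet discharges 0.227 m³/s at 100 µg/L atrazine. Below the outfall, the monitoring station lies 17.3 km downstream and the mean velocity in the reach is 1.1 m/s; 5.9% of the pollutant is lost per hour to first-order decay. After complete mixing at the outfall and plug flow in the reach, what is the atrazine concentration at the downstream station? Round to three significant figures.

Mass balance: C = (1.300·0.3800 + 0.2270·100.0) / 1.527 = 23.19/1.527 = 15.19 µg/L.
Travel time t = 17.3·1000 / 1.1 = 15730 s = 4.369 h.
5.9%/h lost → k = −ln(1 − 0.059) = 0.06081 h⁻¹.
After decay, C = 15.19 × e^(−kt) = 15.19 × 0.7667 = 11.65 µg/L.

11.6 µg/L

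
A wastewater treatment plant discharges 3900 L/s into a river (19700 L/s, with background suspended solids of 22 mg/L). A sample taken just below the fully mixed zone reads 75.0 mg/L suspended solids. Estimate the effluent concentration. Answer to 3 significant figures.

Mass balance: 19700·22.00 + 3900·Cₑ = 23600·75.00
→ Cₑ = (23600·75.00 − 19700·22.00) / 3900 = 342.7 mg/L.

343 mg/L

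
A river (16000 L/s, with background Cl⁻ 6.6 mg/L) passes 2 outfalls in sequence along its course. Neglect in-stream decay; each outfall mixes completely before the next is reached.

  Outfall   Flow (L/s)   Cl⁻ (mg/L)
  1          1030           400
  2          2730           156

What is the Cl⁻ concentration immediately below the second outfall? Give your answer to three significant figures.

Outfall 1: combined Q = 17030 L/s; C = (16000·6.600 + 1030·400.0)/17030 = 30.39 mg/L.
Outfall 2: combined Q = 19760 L/s; C = (17030·30.39 + 2730·156.0)/19760 = 47.75 mg/L.

47.7 mg/L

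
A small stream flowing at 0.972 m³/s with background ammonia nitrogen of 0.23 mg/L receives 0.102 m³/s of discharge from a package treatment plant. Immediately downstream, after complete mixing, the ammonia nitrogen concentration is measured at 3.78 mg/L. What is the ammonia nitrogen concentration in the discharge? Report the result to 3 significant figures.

37.6 mg/L

Mass balance: 0.9720·0.2300 + 0.1020·Cₑ = 1.074·3.780
→ Cₑ = (1.074·3.780 − 0.9720·0.2300) / 0.1020 = 37.61 mg/L.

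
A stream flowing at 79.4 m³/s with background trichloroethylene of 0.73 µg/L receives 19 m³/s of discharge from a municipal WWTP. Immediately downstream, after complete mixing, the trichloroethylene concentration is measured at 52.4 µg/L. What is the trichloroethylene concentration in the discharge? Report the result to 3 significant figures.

Mass balance: 79.40·0.7300 + 19.00·Cₑ = 98.40·52.40
→ Cₑ = (98.40·52.40 − 79.40·0.7300) / 19.00 = 268.3 µg/L.

268 µg/L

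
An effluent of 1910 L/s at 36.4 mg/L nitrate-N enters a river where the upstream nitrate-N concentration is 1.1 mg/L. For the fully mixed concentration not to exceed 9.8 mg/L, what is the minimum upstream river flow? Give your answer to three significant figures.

5840 L/s

Set C_mix = 9.8: (Q·1.100 + 1910·36.40) / (Q + 1910) = 9.8
→ Q = 1910·(36.40 − 9.8)/(9.8 − 1.100) = 5840 L/s.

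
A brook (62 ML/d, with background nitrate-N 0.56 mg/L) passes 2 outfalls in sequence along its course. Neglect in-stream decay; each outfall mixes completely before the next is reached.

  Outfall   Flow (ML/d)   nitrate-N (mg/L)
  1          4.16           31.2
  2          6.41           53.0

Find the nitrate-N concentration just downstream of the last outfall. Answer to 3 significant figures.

6.95 mg/L

Outfall 1: combined Q = 66.16 ML/d; C = (62.00·0.5600 + 4.160·31.20)/66.16 = 2.487 mg/L.
Outfall 2: combined Q = 72.57 ML/d; C = (66.16·2.487 + 6.410·53.00)/72.57 = 6.948 mg/L.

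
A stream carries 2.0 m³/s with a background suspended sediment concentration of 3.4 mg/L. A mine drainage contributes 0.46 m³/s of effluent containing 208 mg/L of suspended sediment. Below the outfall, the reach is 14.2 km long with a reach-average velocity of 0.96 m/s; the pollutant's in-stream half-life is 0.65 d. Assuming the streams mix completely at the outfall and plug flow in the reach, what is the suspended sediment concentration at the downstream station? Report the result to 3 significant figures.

34.7 mg/L

Conservation of mass: C = (2.000·3.400 + 0.4600·208.0) / 2.460 = 102.5/2.460 = 41.66 mg/L.
Travel time t = 14.2·1000 / 0.96 = 14790 s = 4.109 h.
Half-life 0.65 d → k = ln 2 / 0.65 = 1.066 d⁻¹.
After decay, C = 41.66 × e^(−kt) = 41.66 × 0.8331 = 34.71 mg/L.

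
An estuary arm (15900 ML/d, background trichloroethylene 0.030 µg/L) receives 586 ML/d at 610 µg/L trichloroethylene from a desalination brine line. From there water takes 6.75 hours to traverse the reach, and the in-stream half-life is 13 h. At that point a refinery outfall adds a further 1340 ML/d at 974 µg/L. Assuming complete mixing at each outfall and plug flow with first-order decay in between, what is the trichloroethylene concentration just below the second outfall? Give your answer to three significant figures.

87.2 µg/L

Mixed concentration C = ΣQC/ΣQ = (15900·0.03000 + 586.0·610.0) / 16490 = 357900/16490 = 21.71 µg/L; combined flow 16490 ML/d.
Half-life 13 h → k = ln 2 / 13 = 0.05332 h⁻¹ = 1.280 d⁻¹.
After decay, C = 21.71 × e^(−kt) = 21.71 × 0.6977 = 15.15 µg/L.
Second outfall: C = (16490·15.15 + 1340·974.0)/17830 = 87.23 µg/L.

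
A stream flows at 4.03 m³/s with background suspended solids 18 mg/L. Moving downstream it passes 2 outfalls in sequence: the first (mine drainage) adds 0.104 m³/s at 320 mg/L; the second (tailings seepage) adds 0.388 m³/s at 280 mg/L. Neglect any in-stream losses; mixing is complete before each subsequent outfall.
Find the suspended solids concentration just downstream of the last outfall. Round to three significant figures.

Below outfall 1: Q → 4.134 m³/s, C = (4.030·18.00 + 0.1040·320.0)/4.134 = 25.60 mg/L.
Below outfall 2: Q → 4.522 m³/s, C = (4.134·25.60 + 0.3880·280.0)/4.522 = 47.43 mg/L.

47.4 mg/L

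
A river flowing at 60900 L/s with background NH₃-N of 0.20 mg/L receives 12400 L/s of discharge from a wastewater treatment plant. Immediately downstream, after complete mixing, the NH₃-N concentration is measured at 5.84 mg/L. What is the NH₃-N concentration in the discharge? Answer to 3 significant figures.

33.5 mg/L

Mass balance: 60900·0.2000 + 12400·Cₑ = 73300·5.840
→ Cₑ = (73300·5.840 − 60900·0.2000) / 12400 = 33.54 mg/L.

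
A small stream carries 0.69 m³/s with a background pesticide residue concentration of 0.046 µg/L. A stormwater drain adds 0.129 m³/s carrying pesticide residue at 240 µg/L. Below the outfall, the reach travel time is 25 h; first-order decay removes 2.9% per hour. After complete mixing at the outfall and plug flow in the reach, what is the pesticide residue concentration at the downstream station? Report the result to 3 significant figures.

18.1 µg/L

After mixing, C = (0.6900·0.04600 + 0.1290·240.0) / 0.8190 = 30.99/0.8190 = 37.84 µg/L.
2.9%/h lost → k = −ln(1 − 0.029) = 0.02943 h⁻¹.
After decay, C = 37.84 × e^(−kt) = 37.84 × 0.4792 = 18.13 µg/L.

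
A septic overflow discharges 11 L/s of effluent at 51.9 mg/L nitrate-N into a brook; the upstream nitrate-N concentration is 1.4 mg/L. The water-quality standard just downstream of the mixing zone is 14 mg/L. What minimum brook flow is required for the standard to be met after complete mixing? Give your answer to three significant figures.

Set C_mix = 14: (Q·1.400 + 11.00·51.90) / (Q + 11.00) = 14
→ Q = 11.00·(51.90 − 14)/(14 − 1.400) = 33.09 L/s.

33.1 L/s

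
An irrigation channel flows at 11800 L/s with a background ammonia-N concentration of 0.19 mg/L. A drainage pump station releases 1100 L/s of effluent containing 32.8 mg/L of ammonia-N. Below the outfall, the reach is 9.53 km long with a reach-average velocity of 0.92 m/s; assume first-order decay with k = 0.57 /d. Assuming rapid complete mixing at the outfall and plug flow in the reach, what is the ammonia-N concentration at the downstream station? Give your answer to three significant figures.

Mass balance: C = (11800·0.1900 + 1100·32.80) / 12900 = 38320/12900 = 2.971 mg/L.
Travel time t = 9.53·1000 / 0.92 = 10360 s = 2.877 h.
First-order decay: C = 2.971·exp(−k·t) = 2.971·0.9339 = 2.774 mg/L.

2.77 mg/L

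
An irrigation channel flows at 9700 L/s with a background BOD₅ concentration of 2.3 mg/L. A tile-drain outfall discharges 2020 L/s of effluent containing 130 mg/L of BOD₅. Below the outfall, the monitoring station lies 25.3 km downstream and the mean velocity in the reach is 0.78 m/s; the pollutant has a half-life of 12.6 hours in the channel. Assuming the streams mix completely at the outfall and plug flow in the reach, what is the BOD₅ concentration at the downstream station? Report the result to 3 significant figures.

14.8 mg/L

Mass balance: C = (9700·2.300 + 2020·130.0) / 11720 = 284900/11720 = 24.31 mg/L.
Travel time t = 25.3·1000 / 0.78 = 32440 s = 9.010 h.
Half-life 12.6 h → k = ln 2 / 12.6 = 0.05501 h⁻¹ = 1.320 d⁻¹.
First-order decay: C = 24.31·exp(−k·t) = 24.31·0.6092 = 14.81 mg/L.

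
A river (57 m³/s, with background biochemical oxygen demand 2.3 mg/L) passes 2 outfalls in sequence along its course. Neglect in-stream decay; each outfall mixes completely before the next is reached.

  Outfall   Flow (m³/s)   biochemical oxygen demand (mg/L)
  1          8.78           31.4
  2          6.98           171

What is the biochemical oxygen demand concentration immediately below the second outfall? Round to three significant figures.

22.0 mg/L

After outfall 1: Q = 57.00 + 8.780 = 65.78 m³/s; C = (57.00·2.300 + 8.780·31.40)/65.78 = 6.184 mg/L.
After outfall 2: Q = 65.78 + 6.980 = 72.76 m³/s; C = (65.78·6.184 + 6.980·171.0)/72.76 = 22.00 mg/L.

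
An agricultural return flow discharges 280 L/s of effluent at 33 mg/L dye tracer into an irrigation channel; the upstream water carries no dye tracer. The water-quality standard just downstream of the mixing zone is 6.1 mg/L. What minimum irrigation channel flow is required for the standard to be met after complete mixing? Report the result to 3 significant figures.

1230 L/s

Set C_mix = 6.1: (Q·0 + 280.0·33.00) / (Q + 280.0) = 6.1
→ Q = 280.0·(33.00 − 6.1)/(6.1 − 0) = 1235 L/s.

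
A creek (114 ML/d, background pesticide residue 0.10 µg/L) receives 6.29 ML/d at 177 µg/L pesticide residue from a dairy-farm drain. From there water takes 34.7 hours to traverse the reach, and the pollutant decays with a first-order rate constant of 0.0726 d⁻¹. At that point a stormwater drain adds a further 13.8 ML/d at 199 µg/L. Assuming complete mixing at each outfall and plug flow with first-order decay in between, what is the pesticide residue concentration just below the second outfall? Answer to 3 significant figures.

28.0 µg/L

Mass balance: C = (114.0·0.1000 + 6.290·177.0) / 120.3 = 1125/120.3 = 9.350 µg/L; combined flow 120.3 ML/d.
Decay over the reach: 9.350·exp(−kt) = 9.350·0.9004 = 8.418 µg/L.
Second outfall: C = (120.3·8.418 + 13.80·199.0)/134.1 = 28.03 µg/L.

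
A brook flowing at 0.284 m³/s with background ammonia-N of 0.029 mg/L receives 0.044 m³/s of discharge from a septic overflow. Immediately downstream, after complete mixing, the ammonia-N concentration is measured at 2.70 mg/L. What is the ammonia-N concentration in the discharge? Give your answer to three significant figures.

Mass balance: 0.2840·0.02900 + 0.04400·Cₑ = 0.3280·2.700
→ Cₑ = (0.3280·2.700 − 0.2840·0.02900) / 0.04400 = 19.94 mg/L.

19.9 mg/L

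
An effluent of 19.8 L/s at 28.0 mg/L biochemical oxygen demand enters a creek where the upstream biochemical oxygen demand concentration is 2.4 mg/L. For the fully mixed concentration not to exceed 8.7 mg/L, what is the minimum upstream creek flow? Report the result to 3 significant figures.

Set C_mix = 8.7: (Q·2.400 + 19.80·28.00) / (Q + 19.80) = 8.7
→ Q = 19.80·(28.00 − 8.7)/(8.7 − 2.400) = 60.66 L/s.

60.7 L/s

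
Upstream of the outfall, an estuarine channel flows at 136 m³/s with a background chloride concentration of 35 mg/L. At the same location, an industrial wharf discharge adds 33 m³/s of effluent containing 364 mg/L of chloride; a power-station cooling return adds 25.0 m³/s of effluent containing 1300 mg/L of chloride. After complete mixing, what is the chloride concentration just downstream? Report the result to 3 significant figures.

254 mg/L

Mass balance: C = (136.0·35.00 + 33.00·364.0 + 25.00·1300) / 194.0 = 49270/194.0 = 254.0 mg/L.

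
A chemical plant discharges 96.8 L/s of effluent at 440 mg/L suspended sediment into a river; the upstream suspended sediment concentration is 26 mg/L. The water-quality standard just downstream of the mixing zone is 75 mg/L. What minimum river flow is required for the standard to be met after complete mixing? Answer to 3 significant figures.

721 L/s

Set C_mix = 75: (Q·26.00 + 96.80·440.0) / (Q + 96.80) = 75
→ Q = 96.80·(440.0 − 75)/(75 − 26.00) = 721.1 L/s.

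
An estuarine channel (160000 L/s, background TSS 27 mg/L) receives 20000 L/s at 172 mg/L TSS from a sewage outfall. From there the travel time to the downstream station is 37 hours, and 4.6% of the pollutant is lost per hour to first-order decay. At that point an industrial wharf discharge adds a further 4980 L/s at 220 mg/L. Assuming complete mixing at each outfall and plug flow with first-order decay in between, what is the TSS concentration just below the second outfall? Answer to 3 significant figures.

Conservation of mass: C = (160000·27.00 + 20000·172.0) / 180000 = 7760000/180000 = 43.11 mg/L; combined flow 180000 L/s.
4.6%/h lost → k = −ln(1 − 0.046) = 0.04709 h⁻¹.
Applying C = C₀e^(−kt): 43.11 × 0.1751 = 7.549 mg/L.
At the second outfall, C = (180000·7.549 + 4980·220.0) / (180000 + 4980) = 13.27 mg/L.

13.3 mg/L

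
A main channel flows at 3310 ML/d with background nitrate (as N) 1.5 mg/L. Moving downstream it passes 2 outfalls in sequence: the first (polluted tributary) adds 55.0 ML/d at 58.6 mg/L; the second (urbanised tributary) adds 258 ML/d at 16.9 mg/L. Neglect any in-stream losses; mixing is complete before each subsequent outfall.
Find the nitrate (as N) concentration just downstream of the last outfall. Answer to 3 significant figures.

3.46 mg/L

Outfall 1: combined Q = 3365 ML/d; C = (3310·1.500 + 55.00·58.60)/3365 = 2.433 mg/L.
Outfall 2: combined Q = 3623 ML/d; C = (3365·2.433 + 258.0·16.90)/3623 = 3.463 mg/L.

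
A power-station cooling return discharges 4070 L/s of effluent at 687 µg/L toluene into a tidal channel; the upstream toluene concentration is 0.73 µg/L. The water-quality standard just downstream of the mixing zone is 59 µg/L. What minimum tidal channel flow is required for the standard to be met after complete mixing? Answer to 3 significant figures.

Set C_mix = 59: (Q·0.7300 + 4070·687.0) / (Q + 4070) = 59
→ Q = 4070·(687.0 − 59)/(59 − 0.7300) = 43860 L/s.

43900 L/s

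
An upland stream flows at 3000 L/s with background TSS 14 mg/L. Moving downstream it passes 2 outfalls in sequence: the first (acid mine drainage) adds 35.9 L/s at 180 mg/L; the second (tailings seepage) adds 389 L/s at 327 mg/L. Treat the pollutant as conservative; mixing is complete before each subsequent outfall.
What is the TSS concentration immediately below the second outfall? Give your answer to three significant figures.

Below outfall 1: Q → 3036 L/s, C = (3000·14.00 + 35.90·180.0)/3036 = 15.96 mg/L.
Below outfall 2: Q → 3425 L/s, C = (3036·15.96 + 389.0·327.0)/3425 = 51.29 mg/L.

51.3 mg/L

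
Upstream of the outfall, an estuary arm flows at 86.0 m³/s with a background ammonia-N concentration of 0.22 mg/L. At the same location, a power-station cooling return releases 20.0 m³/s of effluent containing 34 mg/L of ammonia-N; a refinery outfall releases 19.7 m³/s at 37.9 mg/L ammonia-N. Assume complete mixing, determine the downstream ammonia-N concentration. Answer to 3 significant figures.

11.5 mg/L

Mixed concentration C = ΣQC/ΣQ = (86.00·0.2200 + 20.00·34.00 + 19.70·37.90) / 125.7 = 1446/125.7 = 11.50 mg/L.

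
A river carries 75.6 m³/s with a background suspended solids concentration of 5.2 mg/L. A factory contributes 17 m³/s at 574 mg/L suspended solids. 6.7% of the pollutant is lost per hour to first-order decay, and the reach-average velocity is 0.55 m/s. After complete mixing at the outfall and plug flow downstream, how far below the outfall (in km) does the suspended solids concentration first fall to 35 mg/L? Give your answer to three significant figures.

32.6 km

Conservation of mass: C = (75.60·5.200 + 17.00·574.0) / 92.60 = 10150/92.60 = 109.6 mg/L.
6.7%/h lost → k = −ln(1 − 0.067) = 0.06935 h⁻¹.
Set 109.6·exp(−k·t) = 35 → t = ln(109.6/35)/k = 59270 s = 16.46 h.
Distance = v·t = 0.55·59270 = 32600 m = 32.60 km.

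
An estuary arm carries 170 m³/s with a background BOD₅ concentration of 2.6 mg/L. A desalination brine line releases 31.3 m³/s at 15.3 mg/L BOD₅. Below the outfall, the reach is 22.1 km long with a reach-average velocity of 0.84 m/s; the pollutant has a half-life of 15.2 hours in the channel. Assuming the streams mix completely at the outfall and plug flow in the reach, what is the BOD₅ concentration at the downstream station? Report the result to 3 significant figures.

3.28 mg/L

Mass balance: C = (170.0·2.600 + 31.30·15.30) / 201.3 = 920.9/201.3 = 4.575 mg/L.
Travel time t = 22.1·1000 / 0.84 = 26310 s = 7.308 h.
Half-life 15.2 h → k = ln 2 / 15.2 = 0.04560 h⁻¹ = 1.094 d⁻¹.
After decay, C = 4.575 × e^(−kt) = 4.575 × 0.7166 = 3.278 mg/L.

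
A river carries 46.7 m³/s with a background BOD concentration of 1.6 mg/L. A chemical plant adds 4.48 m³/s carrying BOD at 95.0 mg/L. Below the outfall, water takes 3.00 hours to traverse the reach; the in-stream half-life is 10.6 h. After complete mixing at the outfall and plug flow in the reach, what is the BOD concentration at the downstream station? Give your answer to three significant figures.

8.03 mg/L

Flow-weighted average: C = (46.70·1.600 + 4.480·95.00) / 51.18 = 500.3/51.18 = 9.776 mg/L.
Half-life 10.6 h → k = ln 2 / 10.6 = 0.06539 h⁻¹ = 1.569 d⁻¹.
Applying C = C₀e^(−kt): 9.776 × 0.8219 = 8.034 mg/L.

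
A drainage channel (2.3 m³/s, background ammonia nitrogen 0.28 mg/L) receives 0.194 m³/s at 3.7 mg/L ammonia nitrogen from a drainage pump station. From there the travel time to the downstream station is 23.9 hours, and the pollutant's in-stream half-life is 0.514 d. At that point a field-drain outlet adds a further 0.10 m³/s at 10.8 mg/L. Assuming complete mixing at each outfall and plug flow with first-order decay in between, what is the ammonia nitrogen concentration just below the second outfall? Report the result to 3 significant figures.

0.553 mg/L

After mixing, C = (2.300·0.2800 + 0.1940·3.700) / 2.494 = 1.362/2.494 = 0.5460 mg/L; combined flow 2.494 m³/s.
Half-life 0.514 d → k = ln 2 / 0.514 = 1.349 d⁻¹.
First-order decay: C = 0.5460·exp(−k·t) = 0.5460·0.2611 = 0.1426 mg/L.
At the second outfall, C = (2.494·0.1426 + 0.1000·10.80) / (2.494 + 0.1000) = 0.5534 mg/L.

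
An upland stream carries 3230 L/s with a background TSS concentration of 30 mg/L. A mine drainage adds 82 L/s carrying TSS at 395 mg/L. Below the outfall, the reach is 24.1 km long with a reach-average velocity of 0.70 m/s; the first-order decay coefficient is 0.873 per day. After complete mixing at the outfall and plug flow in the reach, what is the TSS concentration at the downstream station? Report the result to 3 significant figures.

Mixed concentration C = ΣQC/ΣQ = (3230·30.00 + 82.00·395.0) / 3312 = 129300/3312 = 39.04 mg/L.
Travel time t = 24.1·1000 / 0.70 = 34430 s = 9.563 h.
After decay, C = 39.04 × e^(−kt) = 39.04 × 0.7062 = 27.57 mg/L.

27.6 mg/L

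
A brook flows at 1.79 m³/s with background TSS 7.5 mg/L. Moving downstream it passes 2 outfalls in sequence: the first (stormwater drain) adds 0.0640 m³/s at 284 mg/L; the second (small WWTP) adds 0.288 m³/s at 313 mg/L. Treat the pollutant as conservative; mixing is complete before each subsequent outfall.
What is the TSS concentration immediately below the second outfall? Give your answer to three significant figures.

56.8 mg/L

Outfall 1: combined Q = 1.854 m³/s; C = (1.790·7.500 + 0.06400·284.0)/1.854 = 17.04 mg/L.
Outfall 2: combined Q = 2.142 m³/s; C = (1.854·17.04 + 0.2880·313.0)/2.142 = 56.84 mg/L.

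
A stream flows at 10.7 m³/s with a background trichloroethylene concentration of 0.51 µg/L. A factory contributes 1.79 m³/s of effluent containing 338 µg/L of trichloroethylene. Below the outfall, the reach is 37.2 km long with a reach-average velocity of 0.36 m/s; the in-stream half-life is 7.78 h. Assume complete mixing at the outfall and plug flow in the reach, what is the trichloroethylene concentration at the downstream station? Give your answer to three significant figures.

3.79 µg/L

Flow-weighted average: C = (10.70·0.5100 + 1.790·338.0) / 12.49 = 610.5/12.49 = 48.88 µg/L.
Travel time t = 37.2·1000 / 0.36 = 103300 s = 28.70 h.
Half-life 7.78 h → k = ln 2 / 7.78 = 0.08909 h⁻¹ = 2.138 d⁻¹.
After decay, C = 48.88 × e^(−kt) = 48.88 × 0.07751 = 3.789 µg/L.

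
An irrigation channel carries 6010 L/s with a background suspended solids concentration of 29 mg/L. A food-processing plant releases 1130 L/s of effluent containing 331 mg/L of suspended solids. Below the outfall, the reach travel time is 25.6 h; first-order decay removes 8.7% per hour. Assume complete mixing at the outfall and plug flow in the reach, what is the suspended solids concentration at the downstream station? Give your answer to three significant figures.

7.47 mg/L

Mixed concentration C = ΣQC/ΣQ = (6010·29.00 + 1130·331.0) / 7140 = 548300/7140 = 76.80 mg/L.
8.7%/h lost → k = −ln(1 − 0.087) = 0.09102 h⁻¹.
After decay, C = 76.80 × e^(−kt) = 76.80 × 0.09729 = 7.471 mg/L.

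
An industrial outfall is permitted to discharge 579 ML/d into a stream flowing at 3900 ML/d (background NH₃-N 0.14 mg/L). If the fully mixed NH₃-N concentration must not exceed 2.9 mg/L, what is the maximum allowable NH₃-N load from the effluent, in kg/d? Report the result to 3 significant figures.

Mass balance at the limit: 3900·0.1400 + 579.0·Cₑ = 4479·2.9 → Cₑ = 21.49 mg/L.
579.0 ML/d = 6.701 m³/s. Load = 6.701 m³/s × 21.49 g/m³ × 86 400 s/d = 12440 kg/d.

12400 kg/d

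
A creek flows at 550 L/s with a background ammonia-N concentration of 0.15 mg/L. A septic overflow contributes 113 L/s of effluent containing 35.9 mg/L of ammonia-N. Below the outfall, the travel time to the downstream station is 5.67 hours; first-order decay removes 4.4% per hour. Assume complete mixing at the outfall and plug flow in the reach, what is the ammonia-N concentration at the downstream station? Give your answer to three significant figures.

Mixed concentration C = ΣQC/ΣQ = (550.0·0.1500 + 113.0·35.90) / 663.0 = 4139/663.0 = 6.243 mg/L.
4.4%/h lost → k = −ln(1 − 0.044) = 0.04500 h⁻¹.
Applying C = C₀e^(−kt): 6.243 × 0.7748 = 4.837 mg/L.

4.84 mg/L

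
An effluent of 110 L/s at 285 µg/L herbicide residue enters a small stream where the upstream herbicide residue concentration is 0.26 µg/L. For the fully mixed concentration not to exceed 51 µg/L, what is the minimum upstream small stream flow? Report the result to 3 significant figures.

Set C_mix = 51: (Q·0.2600 + 110.0·285.0) / (Q + 110.0) = 51
→ Q = 110.0·(285.0 − 51)/(51 − 0.2600) = 507.3 L/s.

507 L/s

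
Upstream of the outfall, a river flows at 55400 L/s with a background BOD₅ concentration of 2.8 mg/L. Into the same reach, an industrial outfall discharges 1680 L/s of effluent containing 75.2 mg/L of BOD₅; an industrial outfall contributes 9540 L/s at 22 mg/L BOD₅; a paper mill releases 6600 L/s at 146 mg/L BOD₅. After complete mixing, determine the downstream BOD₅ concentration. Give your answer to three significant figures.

Mass balance: C = (55400·2.800 + 1680·75.20 + 9540·22.00 + 6600·146.0) / 73220 = 1455000/73220 = 19.87 mg/L.

19.9 mg/L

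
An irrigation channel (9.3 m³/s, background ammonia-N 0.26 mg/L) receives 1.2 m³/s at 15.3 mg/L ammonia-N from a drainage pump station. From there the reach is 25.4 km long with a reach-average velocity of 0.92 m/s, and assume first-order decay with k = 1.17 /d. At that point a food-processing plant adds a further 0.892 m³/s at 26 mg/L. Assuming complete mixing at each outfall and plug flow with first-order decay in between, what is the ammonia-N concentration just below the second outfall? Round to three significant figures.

3.29 mg/L

Mass balance: C = (9.300·0.2600 + 1.200·15.30) / 10.50 = 20.78/10.50 = 1.979 mg/L; combined flow 10.50 m³/s.
Travel time t = 25.4·1000 / 0.92 = 27610 s = 7.669 h.
First-order decay: C = 1.979·exp(−k·t) = 1.979·0.6881 = 1.362 mg/L.
Second outfall: C = (10.50·1.362 + 0.8920·26.00)/11.39 = 3.291 mg/L.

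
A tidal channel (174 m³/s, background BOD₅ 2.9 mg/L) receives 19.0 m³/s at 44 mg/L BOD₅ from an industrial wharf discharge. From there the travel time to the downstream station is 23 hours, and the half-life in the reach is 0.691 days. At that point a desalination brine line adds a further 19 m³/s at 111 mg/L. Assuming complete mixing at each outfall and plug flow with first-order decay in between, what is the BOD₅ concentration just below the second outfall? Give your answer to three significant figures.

12.4 mg/L

Flow-weighted average: C = (174.0·2.900 + 19.00·44.00) / 193.0 = 1341/193.0 = 6.946 mg/L; combined flow 193.0 m³/s.
Half-life 0.691 d → k = ln 2 / 0.691 = 1.003 d⁻¹.
Applying C = C₀e^(−kt): 6.946 × 0.3824 = 2.656 mg/L.
Second outfall: C = (193.0·2.656 + 19.00·111.0)/212.0 = 12.37 mg/L.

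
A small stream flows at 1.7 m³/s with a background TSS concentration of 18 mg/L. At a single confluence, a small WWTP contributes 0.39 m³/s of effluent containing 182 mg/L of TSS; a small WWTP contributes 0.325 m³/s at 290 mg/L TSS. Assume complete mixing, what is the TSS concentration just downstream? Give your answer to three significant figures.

81.1 mg/L

Flow-weighted average: C = (1.700·18.00 + 0.3900·182.0 + 0.3250·290.0) / 2.415 = 195.8/2.415 = 81.09 mg/L.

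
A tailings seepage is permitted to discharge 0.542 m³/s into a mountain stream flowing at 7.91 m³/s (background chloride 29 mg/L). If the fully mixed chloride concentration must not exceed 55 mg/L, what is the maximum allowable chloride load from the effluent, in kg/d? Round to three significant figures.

Mass balance at the limit: 7.910·29.00 + 0.5420·Cₑ = 8.452·55 → Cₑ = 434.4 mg/L.
Load = 0.5420 m³/s × 434.4 g/m³ × 86 400 s/d = 20340 kg/d.

20300 kg/d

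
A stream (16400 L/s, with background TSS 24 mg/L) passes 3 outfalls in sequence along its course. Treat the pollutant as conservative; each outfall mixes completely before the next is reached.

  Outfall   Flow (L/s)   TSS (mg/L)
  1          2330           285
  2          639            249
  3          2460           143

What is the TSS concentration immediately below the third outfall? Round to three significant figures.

71.9 mg/L

Outfall 1: combined Q = 18730 L/s; C = (16400·24.00 + 2330·285.0)/18730 = 56.47 mg/L.
Outfall 2: combined Q = 19370 L/s; C = (18730·56.47 + 639.0·249.0)/19370 = 62.82 mg/L.
Outfall 3: combined Q = 21830 L/s; C = (19370·62.82 + 2460·143.0)/21830 = 71.86 mg/L.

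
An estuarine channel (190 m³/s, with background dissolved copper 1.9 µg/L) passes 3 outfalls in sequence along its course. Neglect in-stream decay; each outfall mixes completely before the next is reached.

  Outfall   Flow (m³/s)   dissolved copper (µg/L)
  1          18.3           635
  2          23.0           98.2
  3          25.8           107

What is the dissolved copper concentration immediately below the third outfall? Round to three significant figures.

66.1 µg/L

Outfall 1: combined Q = 208.3 m³/s; C = (190.0·1.900 + 18.30·635.0)/208.3 = 57.52 µg/L.
Outfall 2: combined Q = 231.3 m³/s; C = (208.3·57.52 + 23.00·98.20)/231.3 = 61.57 µg/L.
Outfall 3: combined Q = 257.1 m³/s; C = (231.3·61.57 + 25.80·107.0)/257.1 = 66.12 µg/L.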